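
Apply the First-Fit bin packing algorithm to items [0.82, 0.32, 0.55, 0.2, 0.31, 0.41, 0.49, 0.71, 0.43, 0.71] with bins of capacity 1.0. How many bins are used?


Place items sequentially using First-Fit:
  Item 0.82 -> new Bin 1
  Item 0.32 -> new Bin 2
  Item 0.55 -> Bin 2 (now 0.87)
  Item 0.2 -> new Bin 3
  Item 0.31 -> Bin 3 (now 0.51)
  Item 0.41 -> Bin 3 (now 0.92)
  Item 0.49 -> new Bin 4
  Item 0.71 -> new Bin 5
  Item 0.43 -> Bin 4 (now 0.92)
  Item 0.71 -> new Bin 6
Total bins used = 6

6


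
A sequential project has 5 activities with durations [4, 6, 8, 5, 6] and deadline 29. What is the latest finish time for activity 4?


LF(activity 4) = deadline - sum of successor durations
Successors: activities 5 through 5 with durations [6]
Sum of successor durations = 6
LF = 29 - 6 = 23

23


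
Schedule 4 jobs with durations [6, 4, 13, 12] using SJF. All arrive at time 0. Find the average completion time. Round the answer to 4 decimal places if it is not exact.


SJF order (ascending): [4, 6, 12, 13]
Completion times:
  Job 1: burst=4, C=4
  Job 2: burst=6, C=10
  Job 3: burst=12, C=22
  Job 4: burst=13, C=35
Average completion = 71/4 = 17.75

17.75


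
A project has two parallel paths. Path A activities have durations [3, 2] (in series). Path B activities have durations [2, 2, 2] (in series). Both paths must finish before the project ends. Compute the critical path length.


Path A total = 3 + 2 = 5
Path B total = 2 + 2 + 2 = 6
Critical path = longest path = max(5, 6) = 6

6


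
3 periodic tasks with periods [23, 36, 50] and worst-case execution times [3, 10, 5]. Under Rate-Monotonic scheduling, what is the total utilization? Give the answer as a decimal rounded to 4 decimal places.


Compute individual utilizations (exact fractions):
  Task 1: C/T = 3/23 (approx. 0.1304)
  Task 2: C/T = 10/36 = 5/18 (approx. 0.2778)
  Task 3: C/T = 5/50 = 1/10 (approx. 0.1)
Total utilization U = 3/23 + 5/18 + 1/10 = 526/1035
Rounded to 4 decimal places: U = 0.5082
RM (Liu & Layland) bound for 3 tasks = 0.779763; compare with U = 526/1035 (approx. 0.508213)
U <= bound, so schedulable by RM sufficient condition.

0.5082


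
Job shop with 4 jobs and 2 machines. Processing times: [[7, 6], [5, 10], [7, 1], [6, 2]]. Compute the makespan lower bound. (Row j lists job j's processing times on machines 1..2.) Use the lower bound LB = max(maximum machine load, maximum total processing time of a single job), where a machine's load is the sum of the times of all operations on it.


Machine loads:
  Machine 1: 7 + 5 + 7 + 6 = 25
  Machine 2: 6 + 10 + 1 + 2 = 19
Max machine load = 25
Job totals:
  Job 1: 13
  Job 2: 15
  Job 3: 8
  Job 4: 8
Max job total = 15
Lower bound = max(25, 15) = 25

25


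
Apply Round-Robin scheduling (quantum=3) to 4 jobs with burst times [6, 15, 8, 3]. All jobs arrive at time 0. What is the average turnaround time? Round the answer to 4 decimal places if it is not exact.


Time quantum = 3
Execution trace:
  J1 runs 3 units, time = 3
  J2 runs 3 units, time = 6
  J3 runs 3 units, time = 9
  J4 runs 3 units, time = 12
  J1 runs 3 units, time = 15
  J2 runs 3 units, time = 18
  J3 runs 3 units, time = 21
  J2 runs 3 units, time = 24
  J3 runs 2 units, time = 26
  J2 runs 3 units, time = 29
  J2 runs 3 units, time = 32
Finish times: [15, 32, 26, 12]
Average turnaround = 85/4 = 21.25

21.25


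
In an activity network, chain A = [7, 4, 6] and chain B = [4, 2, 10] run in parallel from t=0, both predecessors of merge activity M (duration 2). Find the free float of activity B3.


ES(B3) = sum of predecessors on chain B = 6
EF(B3) = ES + duration = 6 + 10 = 16
Successor of B3 is M. ES(M) = max(sum(A), sum(B)) = max(17, 16) = 17
Free float = ES(successor) - EF(current) = 17 - 16 = 1

1


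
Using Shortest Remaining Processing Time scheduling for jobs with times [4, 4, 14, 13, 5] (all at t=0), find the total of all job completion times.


Since all jobs arrive at t=0, SRPT equals SPT ordering.
SPT order: [4, 4, 5, 13, 14]
Completion times:
  Job 1: p=4, C=4
  Job 2: p=4, C=8
  Job 3: p=5, C=13
  Job 4: p=13, C=26
  Job 5: p=14, C=40
Total completion time = 4 + 8 + 13 + 26 + 40 = 91

91


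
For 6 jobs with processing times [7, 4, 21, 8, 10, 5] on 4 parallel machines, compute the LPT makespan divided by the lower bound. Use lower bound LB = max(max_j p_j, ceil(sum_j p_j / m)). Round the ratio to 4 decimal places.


LPT order: [21, 10, 8, 7, 5, 4]
Machine loads after assignment: [21, 10, 12, 12]
LPT makespan = 21
Lower bound = max(max_job, ceil(total/4)) = max(21, 14) = 21
Ratio = 21 / 21 = 1.0

1.0


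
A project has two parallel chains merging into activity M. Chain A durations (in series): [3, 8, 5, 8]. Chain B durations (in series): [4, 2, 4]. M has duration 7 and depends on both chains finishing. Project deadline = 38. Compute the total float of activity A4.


Forward pass: ES(A4) = sum of predecessors on chain A = 16
EF = ES + duration = 16 + 8 = 24
Backward pass: LF(M) = deadline = 38; LS(M) = 38 - 7 = 31
LF(A4) = LS(M) - sum(successors on chain A) = 31 - 0 = 31
LS = LF - duration = 31 - 8 = 23
Total float = LS - ES = 23 - 16 = 7

7


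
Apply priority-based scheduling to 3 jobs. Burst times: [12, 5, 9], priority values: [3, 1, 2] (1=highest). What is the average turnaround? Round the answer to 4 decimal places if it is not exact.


Sort by priority (ascending = highest first):
Order: [(1, 5), (2, 9), (3, 12)]
Completion times:
  Priority 1, burst=5, C=5
  Priority 2, burst=9, C=14
  Priority 3, burst=12, C=26
Average turnaround = 45/3 = 15.0

15.0


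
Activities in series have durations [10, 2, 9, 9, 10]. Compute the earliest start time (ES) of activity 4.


Activity 4 starts after activities 1 through 3 complete.
Predecessor durations: [10, 2, 9]
ES = 10 + 2 + 9 = 21

21


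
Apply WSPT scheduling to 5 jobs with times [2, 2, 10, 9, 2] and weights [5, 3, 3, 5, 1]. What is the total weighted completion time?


Compute p/w ratios and sort ascending (WSPT): [(2, 5), (2, 3), (9, 5), (2, 1), (10, 3)]
Compute weighted completion times:
  Job (p=2,w=5): C=2, w*C=5*2=10
  Job (p=2,w=3): C=4, w*C=3*4=12
  Job (p=9,w=5): C=13, w*C=5*13=65
  Job (p=2,w=1): C=15, w*C=1*15=15
  Job (p=10,w=3): C=25, w*C=3*25=75
Total weighted completion time = 177

177


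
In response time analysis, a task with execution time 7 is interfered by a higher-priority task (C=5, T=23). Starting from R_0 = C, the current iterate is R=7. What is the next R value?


R_next = C + ceil(R_prev / T_hp) * C_hp
ceil(7 / 23) = ceil(0.3043) = 1
Interference = 1 * 5 = 5
R_next = 7 + 5 = 12

12


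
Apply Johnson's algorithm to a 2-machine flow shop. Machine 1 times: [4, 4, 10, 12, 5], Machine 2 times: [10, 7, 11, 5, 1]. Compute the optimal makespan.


Apply Johnson's rule:
  Group 1 (a <= b): [(1, 4, 10), (2, 4, 7), (3, 10, 11)]
  Group 2 (a > b): [(4, 12, 5), (5, 5, 1)]
Optimal job order: [1, 2, 3, 4, 5]
Schedule:
  Job 1: M1 done at 4, M2 done at 14
  Job 2: M1 done at 8, M2 done at 21
  Job 3: M1 done at 18, M2 done at 32
  Job 4: M1 done at 30, M2 done at 37
  Job 5: M1 done at 35, M2 done at 38
Makespan = 38

38


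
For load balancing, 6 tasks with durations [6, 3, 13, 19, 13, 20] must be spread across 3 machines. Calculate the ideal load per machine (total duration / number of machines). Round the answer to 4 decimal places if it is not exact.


Total processing time = 6 + 3 + 13 + 19 + 13 + 20 = 74
Number of machines = 3
Ideal balanced load = 74 / 3 = 24.6667

24.6667


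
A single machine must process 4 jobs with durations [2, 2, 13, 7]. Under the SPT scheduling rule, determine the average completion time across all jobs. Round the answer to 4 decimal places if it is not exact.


Sort jobs by processing time (SPT order): [2, 2, 7, 13]
Compute completion times sequentially:
  Job 1: processing = 2, completes at 2
  Job 2: processing = 2, completes at 4
  Job 3: processing = 7, completes at 11
  Job 4: processing = 13, completes at 24
Sum of completion times = 41
Average completion time = 41/4 = 10.25

10.25


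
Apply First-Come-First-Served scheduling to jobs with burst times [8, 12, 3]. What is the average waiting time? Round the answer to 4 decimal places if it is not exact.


FCFS order (as given): [8, 12, 3]
Waiting times:
  Job 1: wait = 0
  Job 2: wait = 8
  Job 3: wait = 20
Sum of waiting times = 28
Average waiting time = 28/3 = 9.3333

9.3333


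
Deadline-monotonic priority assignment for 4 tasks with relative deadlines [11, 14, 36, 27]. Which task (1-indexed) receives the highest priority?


Sort tasks by relative deadline (ascending):
  Task 1: deadline = 11
  Task 2: deadline = 14
  Task 4: deadline = 27
  Task 3: deadline = 36
Priority order (highest first): [1, 2, 4, 3]
Highest priority task = 1

1


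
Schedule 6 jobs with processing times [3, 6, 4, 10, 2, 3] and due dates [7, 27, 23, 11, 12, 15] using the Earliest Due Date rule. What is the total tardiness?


Sort by due date (EDD order): [(3, 7), (10, 11), (2, 12), (3, 15), (4, 23), (6, 27)]
Compute completion times and tardiness:
  Job 1: p=3, d=7, C=3, tardiness=max(0,3-7)=0
  Job 2: p=10, d=11, C=13, tardiness=max(0,13-11)=2
  Job 3: p=2, d=12, C=15, tardiness=max(0,15-12)=3
  Job 4: p=3, d=15, C=18, tardiness=max(0,18-15)=3
  Job 5: p=4, d=23, C=22, tardiness=max(0,22-23)=0
  Job 6: p=6, d=27, C=28, tardiness=max(0,28-27)=1
Total tardiness = 9

9


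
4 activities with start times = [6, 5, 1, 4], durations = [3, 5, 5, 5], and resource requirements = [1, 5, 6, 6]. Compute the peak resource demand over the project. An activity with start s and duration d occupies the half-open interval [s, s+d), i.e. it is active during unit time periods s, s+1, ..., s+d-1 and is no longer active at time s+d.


Each activity i is active on [start_i, start_i + duration_i).
Compute total resource usage per time slot:
  t=0: active resources = [], total = 0
  t=1: active resources = [6], total = 6
  t=2: active resources = [6], total = 6
  t=3: active resources = [6], total = 6
  t=4: active resources = [6, 6], total = 12
  t=5: active resources = [5, 6, 6], total = 17
  t=6: active resources = [1, 5, 6], total = 12
  t=7: active resources = [1, 5, 6], total = 12
  t=8: active resources = [1, 5, 6], total = 12
  t=9: active resources = [5], total = 5
Peak resource demand = 17

17


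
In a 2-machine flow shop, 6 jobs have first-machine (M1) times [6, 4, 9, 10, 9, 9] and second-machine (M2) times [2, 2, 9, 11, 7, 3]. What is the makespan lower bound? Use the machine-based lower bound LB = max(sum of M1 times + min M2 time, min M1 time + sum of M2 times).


LB1 = sum(M1 times) + min(M2 times) = 47 + 2 = 49
LB2 = min(M1 times) + sum(M2 times) = 4 + 34 = 38
Lower bound = max(LB1, LB2) = max(49, 38) = 49

49


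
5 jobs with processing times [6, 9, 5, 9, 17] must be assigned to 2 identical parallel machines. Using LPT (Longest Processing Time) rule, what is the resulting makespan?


Sort jobs in decreasing order (LPT): [17, 9, 9, 6, 5]
Assign each job to the least loaded machine:
  Machine 1: jobs [17, 6], load = 23
  Machine 2: jobs [9, 9, 5], load = 23
Makespan = max load = 23

23


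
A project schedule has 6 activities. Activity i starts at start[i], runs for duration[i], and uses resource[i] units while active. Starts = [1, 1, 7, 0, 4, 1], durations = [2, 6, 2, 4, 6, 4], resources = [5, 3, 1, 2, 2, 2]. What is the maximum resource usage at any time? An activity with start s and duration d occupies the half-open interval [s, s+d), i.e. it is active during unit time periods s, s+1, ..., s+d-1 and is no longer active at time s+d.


Each activity i is active on [start_i, start_i + duration_i).
Compute total resource usage per time slot:
  t=0: active resources = [2], total = 2
  t=1: active resources = [5, 3, 2, 2], total = 12
  t=2: active resources = [5, 3, 2, 2], total = 12
  t=3: active resources = [3, 2, 2], total = 7
  t=4: active resources = [3, 2, 2], total = 7
  t=5: active resources = [3, 2], total = 5
  t=6: active resources = [3, 2], total = 5
  t=7: active resources = [1, 2], total = 3
  t=8: active resources = [1, 2], total = 3
  t=9: active resources = [2], total = 2
Peak resource demand = 12

12


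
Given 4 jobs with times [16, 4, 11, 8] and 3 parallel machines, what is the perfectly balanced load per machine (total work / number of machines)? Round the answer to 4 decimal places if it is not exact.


Total processing time = 16 + 4 + 11 + 8 = 39
Number of machines = 3
Ideal balanced load = 39 / 3 = 13.0

13.0


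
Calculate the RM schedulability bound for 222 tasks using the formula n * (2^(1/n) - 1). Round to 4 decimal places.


Compute 2^(1/222) = 1.0031271640
Subtract 1: 1.0031271640 - 1 = 0.0031271640
Multiply by n: 222 * 0.0031271640 = 0.6942304080
Round to 4 dp: 0.6942

0.6942


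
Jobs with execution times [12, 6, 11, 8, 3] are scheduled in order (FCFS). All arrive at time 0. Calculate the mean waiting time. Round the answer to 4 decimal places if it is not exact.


FCFS order (as given): [12, 6, 11, 8, 3]
Waiting times:
  Job 1: wait = 0
  Job 2: wait = 12
  Job 3: wait = 18
  Job 4: wait = 29
  Job 5: wait = 37
Sum of waiting times = 96
Average waiting time = 96/5 = 19.2

19.2


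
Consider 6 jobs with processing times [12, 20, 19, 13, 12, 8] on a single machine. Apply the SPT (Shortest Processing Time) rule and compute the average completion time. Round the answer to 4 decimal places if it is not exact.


Sort jobs by processing time (SPT order): [8, 12, 12, 13, 19, 20]
Compute completion times sequentially:
  Job 1: processing = 8, completes at 8
  Job 2: processing = 12, completes at 20
  Job 3: processing = 12, completes at 32
  Job 4: processing = 13, completes at 45
  Job 5: processing = 19, completes at 64
  Job 6: processing = 20, completes at 84
Sum of completion times = 253
Average completion time = 253/6 = 42.1667

42.1667


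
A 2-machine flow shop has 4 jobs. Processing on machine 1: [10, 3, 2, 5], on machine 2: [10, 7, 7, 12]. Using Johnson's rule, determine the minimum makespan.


Apply Johnson's rule:
  Group 1 (a <= b): [(3, 2, 7), (2, 3, 7), (4, 5, 12), (1, 10, 10)]
  Group 2 (a > b): []
Optimal job order: [3, 2, 4, 1]
Schedule:
  Job 3: M1 done at 2, M2 done at 9
  Job 2: M1 done at 5, M2 done at 16
  Job 4: M1 done at 10, M2 done at 28
  Job 1: M1 done at 20, M2 done at 38
Makespan = 38

38


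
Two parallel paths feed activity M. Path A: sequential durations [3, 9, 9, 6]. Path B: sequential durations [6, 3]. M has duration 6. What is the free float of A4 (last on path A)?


ES(A4) = sum of predecessors on chain A = 21
EF(A4) = ES + duration = 21 + 6 = 27
Successor of A4 is M. ES(M) = max(sum(A), sum(B)) = max(27, 9) = 27
Free float = ES(successor) - EF(current) = 27 - 27 = 0

0


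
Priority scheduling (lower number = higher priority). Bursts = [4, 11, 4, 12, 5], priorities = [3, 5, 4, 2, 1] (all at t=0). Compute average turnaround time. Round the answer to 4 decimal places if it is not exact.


Sort by priority (ascending = highest first):
Order: [(1, 5), (2, 12), (3, 4), (4, 4), (5, 11)]
Completion times:
  Priority 1, burst=5, C=5
  Priority 2, burst=12, C=17
  Priority 3, burst=4, C=21
  Priority 4, burst=4, C=25
  Priority 5, burst=11, C=36
Average turnaround = 104/5 = 20.8

20.8


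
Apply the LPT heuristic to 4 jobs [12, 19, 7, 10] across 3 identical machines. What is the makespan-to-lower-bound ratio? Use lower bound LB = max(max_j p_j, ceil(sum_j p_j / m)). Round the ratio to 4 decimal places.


LPT order: [19, 12, 10, 7]
Machine loads after assignment: [19, 12, 17]
LPT makespan = 19
Lower bound = max(max_job, ceil(total/3)) = max(19, 16) = 19
Ratio = 19 / 19 = 1.0

1.0


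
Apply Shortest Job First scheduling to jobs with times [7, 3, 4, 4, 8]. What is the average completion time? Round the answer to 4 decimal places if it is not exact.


SJF order (ascending): [3, 4, 4, 7, 8]
Completion times:
  Job 1: burst=3, C=3
  Job 2: burst=4, C=7
  Job 3: burst=4, C=11
  Job 4: burst=7, C=18
  Job 5: burst=8, C=26
Average completion = 65/5 = 13.0

13.0


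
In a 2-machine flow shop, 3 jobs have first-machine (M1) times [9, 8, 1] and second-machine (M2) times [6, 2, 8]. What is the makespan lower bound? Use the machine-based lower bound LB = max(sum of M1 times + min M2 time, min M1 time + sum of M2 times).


LB1 = sum(M1 times) + min(M2 times) = 18 + 2 = 20
LB2 = min(M1 times) + sum(M2 times) = 1 + 16 = 17
Lower bound = max(LB1, LB2) = max(20, 17) = 20

20


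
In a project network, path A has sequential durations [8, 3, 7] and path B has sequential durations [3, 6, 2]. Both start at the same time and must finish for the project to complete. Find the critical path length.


Path A total = 8 + 3 + 7 = 18
Path B total = 3 + 6 + 2 = 11
Critical path = longest path = max(18, 11) = 18

18


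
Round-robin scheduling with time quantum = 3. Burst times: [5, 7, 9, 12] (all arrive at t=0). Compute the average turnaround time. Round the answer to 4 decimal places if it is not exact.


Time quantum = 3
Execution trace:
  J1 runs 3 units, time = 3
  J2 runs 3 units, time = 6
  J3 runs 3 units, time = 9
  J4 runs 3 units, time = 12
  J1 runs 2 units, time = 14
  J2 runs 3 units, time = 17
  J3 runs 3 units, time = 20
  J4 runs 3 units, time = 23
  J2 runs 1 units, time = 24
  J3 runs 3 units, time = 27
  J4 runs 3 units, time = 30
  J4 runs 3 units, time = 33
Finish times: [14, 24, 27, 33]
Average turnaround = 98/4 = 24.5

24.5


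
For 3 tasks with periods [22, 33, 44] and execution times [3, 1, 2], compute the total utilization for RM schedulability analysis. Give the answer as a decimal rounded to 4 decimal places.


Compute individual utilizations (exact fractions):
  Task 1: C/T = 3/22 (approx. 0.1364)
  Task 2: C/T = 1/33 (approx. 0.0303)
  Task 3: C/T = 2/44 = 1/22 (approx. 0.0455)
Total utilization U = 3/22 + 1/33 + 1/22 = 7/33
Rounded to 4 decimal places: U = 0.2121
RM (Liu & Layland) bound for 3 tasks = 0.779763; compare with U = 7/33 (approx. 0.212121)
U <= bound, so schedulable by RM sufficient condition.

0.2121


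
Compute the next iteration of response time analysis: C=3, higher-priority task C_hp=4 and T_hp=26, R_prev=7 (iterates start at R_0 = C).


R_next = C + ceil(R_prev / T_hp) * C_hp
ceil(7 / 26) = ceil(0.2692) = 1
Interference = 1 * 4 = 4
R_next = 3 + 4 = 7
R_next = R_prev, so the iteration has converged (response time = 7).

7


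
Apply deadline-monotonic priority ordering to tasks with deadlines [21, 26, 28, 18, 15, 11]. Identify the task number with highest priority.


Sort tasks by relative deadline (ascending):
  Task 6: deadline = 11
  Task 5: deadline = 15
  Task 4: deadline = 18
  Task 1: deadline = 21
  Task 2: deadline = 26
  Task 3: deadline = 28
Priority order (highest first): [6, 5, 4, 1, 2, 3]
Highest priority task = 6

6


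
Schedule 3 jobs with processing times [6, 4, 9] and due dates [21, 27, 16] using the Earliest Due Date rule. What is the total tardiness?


Sort by due date (EDD order): [(9, 16), (6, 21), (4, 27)]
Compute completion times and tardiness:
  Job 1: p=9, d=16, C=9, tardiness=max(0,9-16)=0
  Job 2: p=6, d=21, C=15, tardiness=max(0,15-21)=0
  Job 3: p=4, d=27, C=19, tardiness=max(0,19-27)=0
Total tardiness = 0

0


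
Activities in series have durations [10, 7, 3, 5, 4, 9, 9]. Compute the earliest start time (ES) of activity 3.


Activity 3 starts after activities 1 through 2 complete.
Predecessor durations: [10, 7]
ES = 10 + 7 = 17

17


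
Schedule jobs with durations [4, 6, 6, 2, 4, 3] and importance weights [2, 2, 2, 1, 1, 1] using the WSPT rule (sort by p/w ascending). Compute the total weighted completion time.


Compute p/w ratios and sort ascending (WSPT): [(4, 2), (2, 1), (6, 2), (6, 2), (3, 1), (4, 1)]
Compute weighted completion times:
  Job (p=4,w=2): C=4, w*C=2*4=8
  Job (p=2,w=1): C=6, w*C=1*6=6
  Job (p=6,w=2): C=12, w*C=2*12=24
  Job (p=6,w=2): C=18, w*C=2*18=36
  Job (p=3,w=1): C=21, w*C=1*21=21
  Job (p=4,w=1): C=25, w*C=1*25=25
Total weighted completion time = 120

120


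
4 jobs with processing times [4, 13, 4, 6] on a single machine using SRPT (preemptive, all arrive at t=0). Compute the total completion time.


Since all jobs arrive at t=0, SRPT equals SPT ordering.
SPT order: [4, 4, 6, 13]
Completion times:
  Job 1: p=4, C=4
  Job 2: p=4, C=8
  Job 3: p=6, C=14
  Job 4: p=13, C=27
Total completion time = 4 + 8 + 14 + 27 = 53

53


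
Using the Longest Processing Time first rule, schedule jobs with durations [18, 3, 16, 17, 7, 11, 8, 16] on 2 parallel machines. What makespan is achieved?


Sort jobs in decreasing order (LPT): [18, 17, 16, 16, 11, 8, 7, 3]
Assign each job to the least loaded machine:
  Machine 1: jobs [18, 16, 8, 7], load = 49
  Machine 2: jobs [17, 16, 11, 3], load = 47
Makespan = max load = 49

49


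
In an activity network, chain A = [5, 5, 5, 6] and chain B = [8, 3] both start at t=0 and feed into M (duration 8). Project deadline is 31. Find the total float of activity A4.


Forward pass: ES(A4) = sum of predecessors on chain A = 15
EF = ES + duration = 15 + 6 = 21
Backward pass: LF(M) = deadline = 31; LS(M) = 31 - 8 = 23
LF(A4) = LS(M) - sum(successors on chain A) = 23 - 0 = 23
LS = LF - duration = 23 - 6 = 17
Total float = LS - ES = 17 - 15 = 2

2


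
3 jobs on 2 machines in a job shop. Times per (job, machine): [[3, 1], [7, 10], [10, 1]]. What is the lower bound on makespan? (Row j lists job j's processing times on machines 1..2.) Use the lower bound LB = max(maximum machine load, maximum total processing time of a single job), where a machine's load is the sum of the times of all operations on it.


Machine loads:
  Machine 1: 3 + 7 + 10 = 20
  Machine 2: 1 + 10 + 1 = 12
Max machine load = 20
Job totals:
  Job 1: 4
  Job 2: 17
  Job 3: 11
Max job total = 17
Lower bound = max(20, 17) = 20

20


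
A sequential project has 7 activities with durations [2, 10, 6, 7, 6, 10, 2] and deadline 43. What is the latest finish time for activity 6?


LF(activity 6) = deadline - sum of successor durations
Successors: activities 7 through 7 with durations [2]
Sum of successor durations = 2
LF = 43 - 2 = 41

41


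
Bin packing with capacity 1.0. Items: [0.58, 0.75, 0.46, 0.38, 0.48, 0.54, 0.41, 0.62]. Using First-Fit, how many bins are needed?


Place items sequentially using First-Fit:
  Item 0.58 -> new Bin 1
  Item 0.75 -> new Bin 2
  Item 0.46 -> new Bin 3
  Item 0.38 -> Bin 1 (now 0.96)
  Item 0.48 -> Bin 3 (now 0.94)
  Item 0.54 -> new Bin 4
  Item 0.41 -> Bin 4 (now 0.95)
  Item 0.62 -> new Bin 5
Total bins used = 5

5


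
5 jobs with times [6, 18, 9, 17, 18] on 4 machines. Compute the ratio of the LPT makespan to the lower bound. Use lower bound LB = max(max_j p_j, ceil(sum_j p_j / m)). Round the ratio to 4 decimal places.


LPT order: [18, 18, 17, 9, 6]
Machine loads after assignment: [18, 18, 17, 15]
LPT makespan = 18
Lower bound = max(max_job, ceil(total/4)) = max(18, 17) = 18
Ratio = 18 / 18 = 1.0

1.0


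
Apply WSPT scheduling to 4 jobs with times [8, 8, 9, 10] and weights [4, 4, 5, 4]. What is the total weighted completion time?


Compute p/w ratios and sort ascending (WSPT): [(9, 5), (8, 4), (8, 4), (10, 4)]
Compute weighted completion times:
  Job (p=9,w=5): C=9, w*C=5*9=45
  Job (p=8,w=4): C=17, w*C=4*17=68
  Job (p=8,w=4): C=25, w*C=4*25=100
  Job (p=10,w=4): C=35, w*C=4*35=140
Total weighted completion time = 353

353


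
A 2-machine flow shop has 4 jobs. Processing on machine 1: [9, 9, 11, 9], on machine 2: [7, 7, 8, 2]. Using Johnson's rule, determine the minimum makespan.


Apply Johnson's rule:
  Group 1 (a <= b): []
  Group 2 (a > b): [(3, 11, 8), (1, 9, 7), (2, 9, 7), (4, 9, 2)]
Optimal job order: [3, 1, 2, 4]
Schedule:
  Job 3: M1 done at 11, M2 done at 19
  Job 1: M1 done at 20, M2 done at 27
  Job 2: M1 done at 29, M2 done at 36
  Job 4: M1 done at 38, M2 done at 40
Makespan = 40

40


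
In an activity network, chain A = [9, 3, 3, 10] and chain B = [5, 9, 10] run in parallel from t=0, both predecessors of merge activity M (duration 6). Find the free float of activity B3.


ES(B3) = sum of predecessors on chain B = 14
EF(B3) = ES + duration = 14 + 10 = 24
Successor of B3 is M. ES(M) = max(sum(A), sum(B)) = max(25, 24) = 25
Free float = ES(successor) - EF(current) = 25 - 24 = 1

1


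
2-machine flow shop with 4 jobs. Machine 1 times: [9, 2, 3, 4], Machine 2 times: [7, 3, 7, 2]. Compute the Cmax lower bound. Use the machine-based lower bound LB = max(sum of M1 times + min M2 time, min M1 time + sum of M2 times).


LB1 = sum(M1 times) + min(M2 times) = 18 + 2 = 20
LB2 = min(M1 times) + sum(M2 times) = 2 + 19 = 21
Lower bound = max(LB1, LB2) = max(20, 21) = 21

21


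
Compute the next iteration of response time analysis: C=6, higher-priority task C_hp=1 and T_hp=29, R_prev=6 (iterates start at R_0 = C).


R_next = C + ceil(R_prev / T_hp) * C_hp
ceil(6 / 29) = ceil(0.2069) = 1
Interference = 1 * 1 = 1
R_next = 6 + 1 = 7

7


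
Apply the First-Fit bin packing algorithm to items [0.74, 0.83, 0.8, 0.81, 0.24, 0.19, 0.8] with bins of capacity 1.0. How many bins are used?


Place items sequentially using First-Fit:
  Item 0.74 -> new Bin 1
  Item 0.83 -> new Bin 2
  Item 0.8 -> new Bin 3
  Item 0.81 -> new Bin 4
  Item 0.24 -> Bin 1 (now 0.98)
  Item 0.19 -> Bin 3 (now 0.99)
  Item 0.8 -> new Bin 5
Total bins used = 5

5


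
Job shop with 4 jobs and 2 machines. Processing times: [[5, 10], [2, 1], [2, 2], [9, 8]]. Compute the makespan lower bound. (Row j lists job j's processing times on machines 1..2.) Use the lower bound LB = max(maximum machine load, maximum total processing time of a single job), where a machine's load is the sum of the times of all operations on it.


Machine loads:
  Machine 1: 5 + 2 + 2 + 9 = 18
  Machine 2: 10 + 1 + 2 + 8 = 21
Max machine load = 21
Job totals:
  Job 1: 15
  Job 2: 3
  Job 3: 4
  Job 4: 17
Max job total = 17
Lower bound = max(21, 17) = 21

21


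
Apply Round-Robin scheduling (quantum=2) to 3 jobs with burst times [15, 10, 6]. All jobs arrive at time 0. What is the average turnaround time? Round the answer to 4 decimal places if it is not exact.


Time quantum = 2
Execution trace:
  J1 runs 2 units, time = 2
  J2 runs 2 units, time = 4
  J3 runs 2 units, time = 6
  J1 runs 2 units, time = 8
  J2 runs 2 units, time = 10
  J3 runs 2 units, time = 12
  J1 runs 2 units, time = 14
  J2 runs 2 units, time = 16
  J3 runs 2 units, time = 18
  J1 runs 2 units, time = 20
  J2 runs 2 units, time = 22
  J1 runs 2 units, time = 24
  J2 runs 2 units, time = 26
  J1 runs 2 units, time = 28
  J1 runs 2 units, time = 30
  J1 runs 1 units, time = 31
Finish times: [31, 26, 18]
Average turnaround = 75/3 = 25.0

25.0


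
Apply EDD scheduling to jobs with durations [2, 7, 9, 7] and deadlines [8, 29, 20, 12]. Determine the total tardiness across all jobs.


Sort by due date (EDD order): [(2, 8), (7, 12), (9, 20), (7, 29)]
Compute completion times and tardiness:
  Job 1: p=2, d=8, C=2, tardiness=max(0,2-8)=0
  Job 2: p=7, d=12, C=9, tardiness=max(0,9-12)=0
  Job 3: p=9, d=20, C=18, tardiness=max(0,18-20)=0
  Job 4: p=7, d=29, C=25, tardiness=max(0,25-29)=0
Total tardiness = 0

0


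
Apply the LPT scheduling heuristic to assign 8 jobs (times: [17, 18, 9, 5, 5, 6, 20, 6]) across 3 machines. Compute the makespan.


Sort jobs in decreasing order (LPT): [20, 18, 17, 9, 6, 6, 5, 5]
Assign each job to the least loaded machine:
  Machine 1: jobs [20, 6, 5], load = 31
  Machine 2: jobs [18, 6, 5], load = 29
  Machine 3: jobs [17, 9], load = 26
Makespan = max load = 31

31


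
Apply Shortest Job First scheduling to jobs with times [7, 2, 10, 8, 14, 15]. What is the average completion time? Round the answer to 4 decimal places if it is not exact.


SJF order (ascending): [2, 7, 8, 10, 14, 15]
Completion times:
  Job 1: burst=2, C=2
  Job 2: burst=7, C=9
  Job 3: burst=8, C=17
  Job 4: burst=10, C=27
  Job 5: burst=14, C=41
  Job 6: burst=15, C=56
Average completion = 152/6 = 25.3333

25.3333


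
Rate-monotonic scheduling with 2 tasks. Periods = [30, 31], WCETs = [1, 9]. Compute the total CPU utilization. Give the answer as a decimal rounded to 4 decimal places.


Compute individual utilizations (exact fractions):
  Task 1: C/T = 1/30 (approx. 0.0333)
  Task 2: C/T = 9/31 (approx. 0.2903)
Total utilization U = 1/30 + 9/31 = 301/930
Rounded to 4 decimal places: U = 0.3237
RM (Liu & Layland) bound for 2 tasks = 0.828427; compare with U = 301/930 (approx. 0.323656)
U <= bound, so schedulable by RM sufficient condition.

0.3237


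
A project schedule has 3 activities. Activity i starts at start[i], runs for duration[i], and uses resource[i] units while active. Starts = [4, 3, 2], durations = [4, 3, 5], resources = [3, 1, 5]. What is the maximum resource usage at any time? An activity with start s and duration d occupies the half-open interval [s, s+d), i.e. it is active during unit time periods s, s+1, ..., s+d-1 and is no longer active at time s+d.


Each activity i is active on [start_i, start_i + duration_i).
Compute total resource usage per time slot:
  t=0: active resources = [], total = 0
  t=1: active resources = [], total = 0
  t=2: active resources = [5], total = 5
  t=3: active resources = [1, 5], total = 6
  t=4: active resources = [3, 1, 5], total = 9
  t=5: active resources = [3, 1, 5], total = 9
  t=6: active resources = [3, 5], total = 8
  t=7: active resources = [3], total = 3
Peak resource demand = 9

9


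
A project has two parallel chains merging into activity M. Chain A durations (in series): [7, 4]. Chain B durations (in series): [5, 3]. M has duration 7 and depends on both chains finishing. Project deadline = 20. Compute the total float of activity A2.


Forward pass: ES(A2) = sum of predecessors on chain A = 7
EF = ES + duration = 7 + 4 = 11
Backward pass: LF(M) = deadline = 20; LS(M) = 20 - 7 = 13
LF(A2) = LS(M) - sum(successors on chain A) = 13 - 0 = 13
LS = LF - duration = 13 - 4 = 9
Total float = LS - ES = 9 - 7 = 2

2


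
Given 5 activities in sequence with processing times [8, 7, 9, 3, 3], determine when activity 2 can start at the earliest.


Activity 2 starts after activities 1 through 1 complete.
Predecessor durations: [8]
ES = 8 = 8

8


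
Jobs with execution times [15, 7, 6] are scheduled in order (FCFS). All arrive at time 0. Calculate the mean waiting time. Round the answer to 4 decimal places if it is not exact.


FCFS order (as given): [15, 7, 6]
Waiting times:
  Job 1: wait = 0
  Job 2: wait = 15
  Job 3: wait = 22
Sum of waiting times = 37
Average waiting time = 37/3 = 12.3333

12.3333


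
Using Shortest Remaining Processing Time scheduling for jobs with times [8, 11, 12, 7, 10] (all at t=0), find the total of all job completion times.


Since all jobs arrive at t=0, SRPT equals SPT ordering.
SPT order: [7, 8, 10, 11, 12]
Completion times:
  Job 1: p=7, C=7
  Job 2: p=8, C=15
  Job 3: p=10, C=25
  Job 4: p=11, C=36
  Job 5: p=12, C=48
Total completion time = 7 + 15 + 25 + 36 + 48 = 131

131


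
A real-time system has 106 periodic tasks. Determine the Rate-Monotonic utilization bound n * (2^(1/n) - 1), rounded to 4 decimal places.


Compute 2^(1/106) = 1.0065605511
Subtract 1: 1.0065605511 - 1 = 0.0065605511
Multiply by n: 106 * 0.0065605511 = 0.6954184166
Round to 4 dp: 0.6954

0.6954


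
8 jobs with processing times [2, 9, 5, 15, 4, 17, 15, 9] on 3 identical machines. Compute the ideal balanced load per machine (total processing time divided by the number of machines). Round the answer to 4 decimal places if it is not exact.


Total processing time = 2 + 9 + 5 + 15 + 4 + 17 + 15 + 9 = 76
Number of machines = 3
Ideal balanced load = 76 / 3 = 25.3333

25.3333


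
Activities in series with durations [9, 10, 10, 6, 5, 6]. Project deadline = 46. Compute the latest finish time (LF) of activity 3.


LF(activity 3) = deadline - sum of successor durations
Successors: activities 4 through 6 with durations [6, 5, 6]
Sum of successor durations = 17
LF = 46 - 17 = 29

29


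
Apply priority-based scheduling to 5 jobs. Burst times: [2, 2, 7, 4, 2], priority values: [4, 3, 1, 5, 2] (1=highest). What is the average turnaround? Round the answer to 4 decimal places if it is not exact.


Sort by priority (ascending = highest first):
Order: [(1, 7), (2, 2), (3, 2), (4, 2), (5, 4)]
Completion times:
  Priority 1, burst=7, C=7
  Priority 2, burst=2, C=9
  Priority 3, burst=2, C=11
  Priority 4, burst=2, C=13
  Priority 5, burst=4, C=17
Average turnaround = 57/5 = 11.4

11.4


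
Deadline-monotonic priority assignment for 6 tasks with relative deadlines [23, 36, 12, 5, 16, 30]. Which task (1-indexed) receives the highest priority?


Sort tasks by relative deadline (ascending):
  Task 4: deadline = 5
  Task 3: deadline = 12
  Task 5: deadline = 16
  Task 1: deadline = 23
  Task 6: deadline = 30
  Task 2: deadline = 36
Priority order (highest first): [4, 3, 5, 1, 6, 2]
Highest priority task = 4

4


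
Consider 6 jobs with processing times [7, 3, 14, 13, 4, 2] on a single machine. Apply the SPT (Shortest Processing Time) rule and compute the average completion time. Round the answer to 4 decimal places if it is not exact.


Sort jobs by processing time (SPT order): [2, 3, 4, 7, 13, 14]
Compute completion times sequentially:
  Job 1: processing = 2, completes at 2
  Job 2: processing = 3, completes at 5
  Job 3: processing = 4, completes at 9
  Job 4: processing = 7, completes at 16
  Job 5: processing = 13, completes at 29
  Job 6: processing = 14, completes at 43
Sum of completion times = 104
Average completion time = 104/6 = 17.3333

17.3333


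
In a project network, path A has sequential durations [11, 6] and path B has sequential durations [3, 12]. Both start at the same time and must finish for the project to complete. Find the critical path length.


Path A total = 11 + 6 = 17
Path B total = 3 + 12 = 15
Critical path = longest path = max(17, 15) = 17

17


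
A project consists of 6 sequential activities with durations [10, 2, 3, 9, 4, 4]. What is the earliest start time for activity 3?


Activity 3 starts after activities 1 through 2 complete.
Predecessor durations: [10, 2]
ES = 10 + 2 = 12

12


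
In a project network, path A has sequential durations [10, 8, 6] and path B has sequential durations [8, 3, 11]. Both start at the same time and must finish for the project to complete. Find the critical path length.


Path A total = 10 + 8 + 6 = 24
Path B total = 8 + 3 + 11 = 22
Critical path = longest path = max(24, 22) = 24

24


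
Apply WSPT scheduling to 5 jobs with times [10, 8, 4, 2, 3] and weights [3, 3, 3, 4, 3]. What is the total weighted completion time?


Compute p/w ratios and sort ascending (WSPT): [(2, 4), (3, 3), (4, 3), (8, 3), (10, 3)]
Compute weighted completion times:
  Job (p=2,w=4): C=2, w*C=4*2=8
  Job (p=3,w=3): C=5, w*C=3*5=15
  Job (p=4,w=3): C=9, w*C=3*9=27
  Job (p=8,w=3): C=17, w*C=3*17=51
  Job (p=10,w=3): C=27, w*C=3*27=81
Total weighted completion time = 182

182


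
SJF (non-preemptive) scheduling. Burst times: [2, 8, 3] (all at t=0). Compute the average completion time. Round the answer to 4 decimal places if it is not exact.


SJF order (ascending): [2, 3, 8]
Completion times:
  Job 1: burst=2, C=2
  Job 2: burst=3, C=5
  Job 3: burst=8, C=13
Average completion = 20/3 = 6.6667

6.6667


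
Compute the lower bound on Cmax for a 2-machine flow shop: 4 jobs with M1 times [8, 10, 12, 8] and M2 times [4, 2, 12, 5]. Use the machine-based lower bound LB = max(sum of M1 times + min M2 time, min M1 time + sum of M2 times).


LB1 = sum(M1 times) + min(M2 times) = 38 + 2 = 40
LB2 = min(M1 times) + sum(M2 times) = 8 + 23 = 31
Lower bound = max(LB1, LB2) = max(40, 31) = 40

40


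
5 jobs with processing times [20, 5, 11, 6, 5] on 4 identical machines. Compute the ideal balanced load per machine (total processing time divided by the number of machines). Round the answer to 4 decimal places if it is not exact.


Total processing time = 20 + 5 + 11 + 6 + 5 = 47
Number of machines = 4
Ideal balanced load = 47 / 4 = 11.75

11.75


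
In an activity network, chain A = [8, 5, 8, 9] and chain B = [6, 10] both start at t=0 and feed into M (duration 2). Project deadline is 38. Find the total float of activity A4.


Forward pass: ES(A4) = sum of predecessors on chain A = 21
EF = ES + duration = 21 + 9 = 30
Backward pass: LF(M) = deadline = 38; LS(M) = 38 - 2 = 36
LF(A4) = LS(M) - sum(successors on chain A) = 36 - 0 = 36
LS = LF - duration = 36 - 9 = 27
Total float = LS - ES = 27 - 21 = 6

6


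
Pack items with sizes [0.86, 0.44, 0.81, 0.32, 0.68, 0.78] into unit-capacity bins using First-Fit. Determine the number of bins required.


Place items sequentially using First-Fit:
  Item 0.86 -> new Bin 1
  Item 0.44 -> new Bin 2
  Item 0.81 -> new Bin 3
  Item 0.32 -> Bin 2 (now 0.76)
  Item 0.68 -> new Bin 4
  Item 0.78 -> new Bin 5
Total bins used = 5

5


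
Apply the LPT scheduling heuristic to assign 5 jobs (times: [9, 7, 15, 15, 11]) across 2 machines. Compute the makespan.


Sort jobs in decreasing order (LPT): [15, 15, 11, 9, 7]
Assign each job to the least loaded machine:
  Machine 1: jobs [15, 11], load = 26
  Machine 2: jobs [15, 9, 7], load = 31
Makespan = max load = 31

31


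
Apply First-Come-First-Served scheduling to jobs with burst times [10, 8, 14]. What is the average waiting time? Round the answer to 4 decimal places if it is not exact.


FCFS order (as given): [10, 8, 14]
Waiting times:
  Job 1: wait = 0
  Job 2: wait = 10
  Job 3: wait = 18
Sum of waiting times = 28
Average waiting time = 28/3 = 9.3333

9.3333


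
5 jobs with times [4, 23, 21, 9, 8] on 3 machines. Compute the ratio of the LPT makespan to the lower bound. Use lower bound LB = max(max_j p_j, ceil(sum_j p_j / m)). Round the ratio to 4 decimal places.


LPT order: [23, 21, 9, 8, 4]
Machine loads after assignment: [23, 21, 21]
LPT makespan = 23
Lower bound = max(max_job, ceil(total/3)) = max(23, 22) = 23
Ratio = 23 / 23 = 1.0

1.0


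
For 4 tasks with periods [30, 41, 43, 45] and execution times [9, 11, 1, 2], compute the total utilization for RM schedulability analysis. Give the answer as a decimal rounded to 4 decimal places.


Compute individual utilizations (exact fractions):
  Task 1: C/T = 9/30 = 3/10 (approx. 0.3)
  Task 2: C/T = 11/41 (approx. 0.2683)
  Task 3: C/T = 1/43 (approx. 0.0233)
  Task 4: C/T = 2/45 (approx. 0.0444)
Total utilization U = 3/10 + 11/41 + 1/43 + 2/45 = 100913/158670
Rounded to 4 decimal places: U = 0.6360
RM (Liu & Layland) bound for 4 tasks = 0.756828; compare with U = 100913/158670 (approx. 0.635993)
U <= bound, so schedulable by RM sufficient condition.

0.6360


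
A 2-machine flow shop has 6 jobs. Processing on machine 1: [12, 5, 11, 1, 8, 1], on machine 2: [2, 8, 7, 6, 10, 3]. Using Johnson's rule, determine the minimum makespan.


Apply Johnson's rule:
  Group 1 (a <= b): [(4, 1, 6), (6, 1, 3), (2, 5, 8), (5, 8, 10)]
  Group 2 (a > b): [(3, 11, 7), (1, 12, 2)]
Optimal job order: [4, 6, 2, 5, 3, 1]
Schedule:
  Job 4: M1 done at 1, M2 done at 7
  Job 6: M1 done at 2, M2 done at 10
  Job 2: M1 done at 7, M2 done at 18
  Job 5: M1 done at 15, M2 done at 28
  Job 3: M1 done at 26, M2 done at 35
  Job 1: M1 done at 38, M2 done at 40
Makespan = 40

40


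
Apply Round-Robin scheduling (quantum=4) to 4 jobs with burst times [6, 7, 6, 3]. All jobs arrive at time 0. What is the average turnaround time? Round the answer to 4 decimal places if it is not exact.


Time quantum = 4
Execution trace:
  J1 runs 4 units, time = 4
  J2 runs 4 units, time = 8
  J3 runs 4 units, time = 12
  J4 runs 3 units, time = 15
  J1 runs 2 units, time = 17
  J2 runs 3 units, time = 20
  J3 runs 2 units, time = 22
Finish times: [17, 20, 22, 15]
Average turnaround = 74/4 = 18.5

18.5


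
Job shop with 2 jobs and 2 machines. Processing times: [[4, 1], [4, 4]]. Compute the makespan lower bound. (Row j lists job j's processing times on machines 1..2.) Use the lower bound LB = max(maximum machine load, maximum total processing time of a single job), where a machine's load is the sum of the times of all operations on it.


Machine loads:
  Machine 1: 4 + 4 = 8
  Machine 2: 1 + 4 = 5
Max machine load = 8
Job totals:
  Job 1: 5
  Job 2: 8
Max job total = 8
Lower bound = max(8, 8) = 8

8
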